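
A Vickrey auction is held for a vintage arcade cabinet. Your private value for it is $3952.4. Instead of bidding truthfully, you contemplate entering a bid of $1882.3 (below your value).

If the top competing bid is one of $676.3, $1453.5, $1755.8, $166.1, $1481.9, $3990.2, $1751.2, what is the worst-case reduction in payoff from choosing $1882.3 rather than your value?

$0

$676.3: same outcome either way → loss $0.
$1453.5: same outcome either way → loss $0.
$1755.8: same outcome either way → loss $0.
$166.1: same outcome either way → loss $0.
$1481.9: same outcome either way → loss $0.
$3990.2: same outcome either way → loss $0.
$1751.2: same outcome either way → loss $0.
Maximum loss: $0.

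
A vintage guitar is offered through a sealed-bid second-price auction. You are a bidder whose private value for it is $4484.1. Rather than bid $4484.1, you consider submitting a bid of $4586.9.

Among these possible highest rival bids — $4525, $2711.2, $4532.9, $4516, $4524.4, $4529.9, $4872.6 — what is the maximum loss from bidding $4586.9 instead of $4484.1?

$48.8

$4525: truthful gives $0, deviation gives −$40.9 → loss $40.9.
$2711.2: same outcome either way → loss $0.
$4532.9: truthful gives $0, deviation gives −$48.8 → loss $48.8.
$4516: truthful gives $0, deviation gives −$31.9 → loss $31.9.
$4524.4: truthful gives $0, deviation gives −$40.3 → loss $40.3.
$4529.9: truthful gives $0, deviation gives −$45.8 → loss $45.8.
$4872.6: same outcome either way → loss $0.
Maximum loss: $48.8.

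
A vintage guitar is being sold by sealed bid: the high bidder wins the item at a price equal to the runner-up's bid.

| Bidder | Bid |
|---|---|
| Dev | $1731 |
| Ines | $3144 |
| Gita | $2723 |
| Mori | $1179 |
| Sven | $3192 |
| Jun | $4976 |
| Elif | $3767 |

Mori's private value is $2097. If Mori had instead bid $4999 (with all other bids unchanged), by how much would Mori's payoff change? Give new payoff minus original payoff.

−$2879

The highest bid among the other bidders is $4976; Mori's bid doesn't change that.
Original bid $1179: Mori is not highest (top rival bid is $4976); payoff $0.
Alternative bid $4999: Mori is highest, pays the top rival bid $4976; payoff $2097 − $4976 = −$2879.
Change in payoff = −$2879 − ($0) = −$2879.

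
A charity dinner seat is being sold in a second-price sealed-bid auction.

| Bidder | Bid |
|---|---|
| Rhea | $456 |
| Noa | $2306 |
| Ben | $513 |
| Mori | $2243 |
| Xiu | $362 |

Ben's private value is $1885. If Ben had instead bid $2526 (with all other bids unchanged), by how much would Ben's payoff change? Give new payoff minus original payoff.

−$421

The highest bid among the other bidders is $2306; Ben's bid doesn't change that.
Original bid $513: Ben is not highest (top rival bid is $2306); payoff $0.
Alternative bid $2526: Ben is highest, pays the top rival bid $2306; payoff $1885 − $2306 = −$421.
Change in payoff = −$421 − ($0) = −$421.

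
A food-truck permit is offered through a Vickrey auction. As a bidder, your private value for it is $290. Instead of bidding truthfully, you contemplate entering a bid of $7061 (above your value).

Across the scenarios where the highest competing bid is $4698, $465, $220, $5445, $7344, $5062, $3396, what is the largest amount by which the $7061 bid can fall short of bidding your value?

$5155

$4698: truthful gives $0, deviation gives −$4408 → loss $4408.
$465: truthful gives $0, deviation gives −$175 → loss $175.
$220: same outcome either way → loss $0.
$5445: truthful gives $0, deviation gives −$5155 → loss $5155.
$7344: same outcome either way → loss $0.
$5062: truthful gives $0, deviation gives −$4772 → loss $4772.
$3396: truthful gives $0, deviation gives −$3106 → loss $3106.
Maximum loss: $5155.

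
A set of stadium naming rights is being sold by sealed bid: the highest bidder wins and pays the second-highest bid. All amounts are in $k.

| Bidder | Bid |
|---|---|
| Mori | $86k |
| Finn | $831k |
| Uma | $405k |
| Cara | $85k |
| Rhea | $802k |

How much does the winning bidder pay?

Highest bid: Finn at $831k, so Finn wins.
Second-highest bid: Rhea at $802k — that is the price the winner pays.

$802k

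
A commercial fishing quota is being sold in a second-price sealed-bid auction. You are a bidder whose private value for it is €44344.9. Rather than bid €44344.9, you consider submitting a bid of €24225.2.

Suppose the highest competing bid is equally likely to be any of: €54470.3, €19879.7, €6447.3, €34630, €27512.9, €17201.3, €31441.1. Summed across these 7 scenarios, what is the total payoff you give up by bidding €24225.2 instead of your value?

The deviation costs you only when the competing bid falls strictly between €24225.2 and €44344.9; elsewhere both bids give the same outcome.
€54470.3: outcomes coincide → loss €0.
€19879.7: outcomes coincide → loss €0.
€6447.3: outcomes coincide → loss €0.
€34630: truthful payoff €9714.9, deviation payoff €0 → loss €9714.9.
€27512.9: truthful payoff €16832, deviation payoff €0 → loss €16832.
€17201.3: outcomes coincide → loss €0.
€31441.1: truthful payoff €12903.8, deviation payoff €0 → loss €12903.8.
Total loss = €9714.9 + €16832 + €12903.8 = €39450.7.
Truthful bidding weakly dominates here: raising your bid can only win items priced above your value, and lowering it can only forfeit items priced below.

€39450.7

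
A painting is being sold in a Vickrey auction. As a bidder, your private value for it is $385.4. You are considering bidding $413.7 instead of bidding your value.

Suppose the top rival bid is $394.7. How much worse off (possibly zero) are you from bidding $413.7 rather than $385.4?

$9.3

Bidding your value $385.4: you lose (since $385.4 < $394.7). Payoff $0.
Bidding $413.7: you win and pay $394.7. Payoff $385.4 − $394.7 = −$9.3.
The competing bid $394.7 lies between your value and your inflated bid, so overbidding wins an item priced above your value.
Loss from deviating = $0 − (−$9.3) = $9.3.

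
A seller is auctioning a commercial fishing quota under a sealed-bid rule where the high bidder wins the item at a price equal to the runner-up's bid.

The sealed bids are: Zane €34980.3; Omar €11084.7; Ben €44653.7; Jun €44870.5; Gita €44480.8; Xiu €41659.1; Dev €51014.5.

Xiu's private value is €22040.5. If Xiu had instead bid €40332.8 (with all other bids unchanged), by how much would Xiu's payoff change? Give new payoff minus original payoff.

€0

The highest bid among the other bidders is €51014.5; Xiu's bid doesn't change that.
Original bid €41659.1: Xiu is not highest (top rival bid is €51014.5); payoff €0.
Alternative bid €40332.8: Xiu is not highest (top rival bid is €51014.5); payoff €0.
Change in payoff = €0 − (€0) = €0.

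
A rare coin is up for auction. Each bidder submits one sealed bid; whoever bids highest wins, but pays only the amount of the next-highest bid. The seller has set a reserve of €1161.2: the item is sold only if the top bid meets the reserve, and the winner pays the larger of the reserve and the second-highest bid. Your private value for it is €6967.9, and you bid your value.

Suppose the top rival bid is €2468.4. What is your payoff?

€4499.5

Your bid €6967.9 is the highest and exceeds the reserve.
Price = max(second-highest bid, reserve) = max(€2468.4, €1161.2) = €2468.4.
Payoff = €6967.9 − €2468.4 = €4499.5.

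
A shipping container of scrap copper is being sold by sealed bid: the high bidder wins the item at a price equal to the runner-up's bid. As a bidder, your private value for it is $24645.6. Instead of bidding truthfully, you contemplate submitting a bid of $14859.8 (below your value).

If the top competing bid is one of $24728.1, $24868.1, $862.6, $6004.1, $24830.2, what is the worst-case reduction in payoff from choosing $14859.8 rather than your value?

$24728.1: same outcome either way → loss $0.
$24868.1: same outcome either way → loss $0.
$862.6: same outcome either way → loss $0.
$6004.1: same outcome either way → loss $0.
$24830.2: same outcome either way → loss $0.
Maximum loss: $0.

$0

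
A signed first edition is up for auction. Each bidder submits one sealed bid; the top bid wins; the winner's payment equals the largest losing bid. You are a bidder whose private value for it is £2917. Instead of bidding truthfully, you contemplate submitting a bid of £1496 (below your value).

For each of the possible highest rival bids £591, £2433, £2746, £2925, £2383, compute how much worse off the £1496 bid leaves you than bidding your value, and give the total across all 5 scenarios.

The deviation costs you only when the competing bid falls strictly between £1496 and £2917; elsewhere both bids give the same outcome.
£591: outcomes coincide → loss £0.
£2433: truthful payoff £484, deviation payoff £0 → loss £484.
£2746: truthful payoff £171, deviation payoff £0 → loss £171.
£2925: outcomes coincide → loss £0.
£2383: truthful payoff £534, deviation payoff £0 → loss £534.
Total loss = £484 + £171 + £534 = £1189.
Because the price is fixed by the runner-up's bid, deviating from your value can only change a good outcome into a bad one — never the reverse.

£1189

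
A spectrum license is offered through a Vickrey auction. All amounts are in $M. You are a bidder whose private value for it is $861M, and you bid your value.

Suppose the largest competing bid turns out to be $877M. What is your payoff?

Your bid $861M is below the highest competing bid $877M, so you lose.
A losing bidder pays nothing and receives nothing: payoff = $0M.

$0M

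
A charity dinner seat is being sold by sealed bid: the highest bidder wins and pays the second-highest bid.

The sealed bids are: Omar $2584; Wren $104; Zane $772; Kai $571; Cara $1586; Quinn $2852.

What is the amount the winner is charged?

$2584

Highest bid: Quinn at $2852, so Quinn wins.
Second-highest bid: Omar at $2584 — that is the price the winner pays.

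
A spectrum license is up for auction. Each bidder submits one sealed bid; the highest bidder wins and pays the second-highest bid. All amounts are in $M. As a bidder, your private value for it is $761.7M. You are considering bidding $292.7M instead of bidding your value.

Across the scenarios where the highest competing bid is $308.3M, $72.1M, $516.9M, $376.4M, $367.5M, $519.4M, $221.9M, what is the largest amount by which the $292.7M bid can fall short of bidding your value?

$308.3M: truthful gives $453.4M, deviation gives $0M → loss $453.4M.
$72.1M: same outcome either way → loss $0M.
$516.9M: truthful gives $244.8M, deviation gives $0M → loss $244.8M.
$376.4M: truthful gives $385.3M, deviation gives $0M → loss $385.3M.
$367.5M: truthful gives $394.2M, deviation gives $0M → loss $394.2M.
$519.4M: truthful gives $242.3M, deviation gives $0M → loss $242.3M.
$221.9M: same outcome either way → loss $0M.
Maximum loss: $453.4M.

$453.4M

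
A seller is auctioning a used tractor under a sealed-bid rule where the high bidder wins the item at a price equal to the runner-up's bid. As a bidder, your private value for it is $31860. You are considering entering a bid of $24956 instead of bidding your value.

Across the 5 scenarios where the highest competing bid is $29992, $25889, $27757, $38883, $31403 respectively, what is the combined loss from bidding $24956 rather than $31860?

The deviation costs you only when the competing bid falls strictly between $24956 and $31860; elsewhere both bids give the same outcome.
$29992: truthful payoff $1868, deviation payoff $0 → loss $1868.
$25889: truthful payoff $5971, deviation payoff $0 → loss $5971.
$27757: truthful payoff $4103, deviation payoff $0 → loss $4103.
$38883: outcomes coincide → loss $0.
$31403: truthful payoff $457, deviation payoff $0 → loss $457.
Total loss = $1868 + $5971 + $4103 + $457 = $12399.
Because the price is fixed by the runner-up's bid, deviating from your value can only change a good outcome into a bad one — never the reverse.

$12399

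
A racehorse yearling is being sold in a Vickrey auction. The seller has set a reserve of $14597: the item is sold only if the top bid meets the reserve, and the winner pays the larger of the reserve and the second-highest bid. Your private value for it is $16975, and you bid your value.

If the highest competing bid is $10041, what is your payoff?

Your bid $16975 is the highest and exceeds the reserve.
Price = max(second-highest bid, reserve) = max($10041, $14597) = $14597.
Payoff = $16975 − $14597 = $2378.

$2378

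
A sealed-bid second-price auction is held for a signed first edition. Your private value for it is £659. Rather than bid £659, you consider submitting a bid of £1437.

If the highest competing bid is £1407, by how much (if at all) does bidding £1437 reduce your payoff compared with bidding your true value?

Bidding your value £659: you lose (since £659 < £1407). Payoff £0.
Bidding £1437: you win and pay £1407. Payoff £659 − £1407 = −£748.
The competing bid £1407 lies between your value and your inflated bid, so overbidding wins an item priced above your value.
Loss from deviating = £0 − (−£748) = £748.

£748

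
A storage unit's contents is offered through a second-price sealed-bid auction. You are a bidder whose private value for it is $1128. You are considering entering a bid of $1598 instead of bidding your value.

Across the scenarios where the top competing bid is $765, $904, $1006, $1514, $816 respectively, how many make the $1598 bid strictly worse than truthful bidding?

1

The deviation hurts exactly when the highest competing bid lies strictly between $1128 and $1598 — overbidding then wins at a price above your value.
$765: below both → same outcome either way.
$904: below both → same outcome either way.
$1006: below both → same outcome either way.
$1514: inside the interval → strictly worse (loss $386).
$816: below both → same outcome either way.
Count: 1.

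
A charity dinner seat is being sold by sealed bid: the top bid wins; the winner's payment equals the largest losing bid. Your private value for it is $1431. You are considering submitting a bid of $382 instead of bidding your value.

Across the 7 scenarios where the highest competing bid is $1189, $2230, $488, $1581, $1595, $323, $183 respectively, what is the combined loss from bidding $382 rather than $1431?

The deviation costs you only when the competing bid falls strictly between $382 and $1431; elsewhere both bids give the same outcome.
$1189: truthful payoff $242, deviation payoff $0 → loss $242.
$2230: outcomes coincide → loss $0.
$488: truthful payoff $943, deviation payoff $0 → loss $943.
$1581: outcomes coincide → loss $0.
$1595: outcomes coincide → loss $0.
$323: outcomes coincide → loss $0.
$183: outcomes coincide → loss $0.
Total loss = $242 + $943 = $1185.
Truthful bidding weakly dominates here: raising your bid can only win items priced above your value, and lowering it can only forfeit items priced below.

$1185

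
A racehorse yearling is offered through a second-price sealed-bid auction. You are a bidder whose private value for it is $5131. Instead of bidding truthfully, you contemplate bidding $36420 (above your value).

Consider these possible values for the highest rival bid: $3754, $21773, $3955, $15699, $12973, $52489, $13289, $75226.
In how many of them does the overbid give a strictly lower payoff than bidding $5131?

4

The deviation hurts exactly when the highest competing bid lies strictly between $5131 and $36420 — overbidding then wins at a price above your value.
$3754: below both → same outcome either way.
$21773: inside the interval → strictly worse (loss $16642).
$3955: below both → same outcome either way.
$15699: inside the interval → strictly worse (loss $10568).
$12973: inside the interval → strictly worse (loss $7842).
$52489: above both → same outcome either way.
$13289: inside the interval → strictly worse (loss $8158).
$75226: above both → same outcome either way.
Count: 4.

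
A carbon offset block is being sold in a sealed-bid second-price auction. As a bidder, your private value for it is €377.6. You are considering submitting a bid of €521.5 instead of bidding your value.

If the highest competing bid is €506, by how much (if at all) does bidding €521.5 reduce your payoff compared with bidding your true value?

Bidding your value €377.6: you lose (since €377.6 < €506). Payoff €0.
Bidding €521.5: you win and pay €506. Payoff €377.6 − €506 = −€128.4.
The competing bid €506 lies between your value and your inflated bid, so overbidding wins an item priced above your value.
Loss from deviating = €0 − (−€128.4) = €128.4.

€128.4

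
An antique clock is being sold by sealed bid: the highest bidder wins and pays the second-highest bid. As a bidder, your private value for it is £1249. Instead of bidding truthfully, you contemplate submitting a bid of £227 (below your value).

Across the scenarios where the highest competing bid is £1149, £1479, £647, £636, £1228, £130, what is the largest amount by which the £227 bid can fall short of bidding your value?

£1149: truthful gives £100, deviation gives £0 → loss £100.
£1479: same outcome either way → loss £0.
£647: truthful gives £602, deviation gives £0 → loss £602.
£636: truthful gives £613, deviation gives £0 → loss £613.
£1228: truthful gives £21, deviation gives £0 → loss £21.
£130: same outcome either way → loss £0.
Maximum loss: £613.

£613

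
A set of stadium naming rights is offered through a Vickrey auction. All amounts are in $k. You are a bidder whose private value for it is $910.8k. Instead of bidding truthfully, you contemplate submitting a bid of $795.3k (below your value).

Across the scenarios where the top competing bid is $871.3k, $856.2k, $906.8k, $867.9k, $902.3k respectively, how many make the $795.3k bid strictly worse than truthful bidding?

5

The deviation hurts exactly when the highest competing bid lies strictly between $795.3k and $910.8k — underbidding then forfeits a profitable win.
$871.3k: inside the interval → strictly worse (loss $39.5k).
$856.2k: inside the interval → strictly worse (loss $54.6k).
$906.8k: inside the interval → strictly worse (loss $4k).
$867.9k: inside the interval → strictly worse (loss $42.9k).
$902.3k: inside the interval → strictly worse (loss $8.5k).
Count: 5.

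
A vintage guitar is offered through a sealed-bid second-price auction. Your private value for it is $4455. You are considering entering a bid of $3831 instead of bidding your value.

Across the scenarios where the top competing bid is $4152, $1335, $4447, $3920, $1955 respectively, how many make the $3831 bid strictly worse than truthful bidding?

3

The deviation hurts exactly when the highest competing bid lies strictly between $3831 and $4455 — underbidding then forfeits a profitable win.
$4152: inside the interval → strictly worse (loss $303).
$1335: below both → same outcome either way.
$4447: inside the interval → strictly worse (loss $8).
$3920: inside the interval → strictly worse (loss $535).
$1955: below both → same outcome either way.
Count: 3.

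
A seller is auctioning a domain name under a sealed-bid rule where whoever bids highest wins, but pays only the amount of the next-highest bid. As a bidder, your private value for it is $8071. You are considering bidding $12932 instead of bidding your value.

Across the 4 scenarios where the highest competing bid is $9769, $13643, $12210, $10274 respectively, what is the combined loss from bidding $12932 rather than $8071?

The deviation costs you only when the competing bid falls strictly between $8071 and $12932; elsewhere both bids give the same outcome.
$9769: truthful payoff $0, deviation payoff −$1698 → loss $1698.
$13643: outcomes coincide → loss $0.
$12210: truthful payoff $0, deviation payoff −$4139 → loss $4139.
$10274: truthful payoff $0, deviation payoff −$2203 → loss $2203.
Total loss = $1698 + $4139 + $2203 = $8040.

$8040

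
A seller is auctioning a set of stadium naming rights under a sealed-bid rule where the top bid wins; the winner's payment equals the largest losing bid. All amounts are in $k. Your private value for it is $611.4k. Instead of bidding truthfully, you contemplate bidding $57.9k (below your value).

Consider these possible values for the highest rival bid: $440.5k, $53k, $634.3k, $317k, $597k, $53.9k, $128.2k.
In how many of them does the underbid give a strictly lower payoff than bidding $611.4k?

The deviation hurts exactly when the highest competing bid lies strictly between $57.9k and $611.4k — underbidding then forfeits a profitable win.
$440.5k: inside the interval → strictly worse (loss $170.9k).
$53k: below both → same outcome either way.
$634.3k: above both → same outcome either way.
$317k: inside the interval → strictly worse (loss $294.4k).
$597k: inside the interval → strictly worse (loss $14.4k).
$53.9k: below both → same outcome either way.
$128.2k: inside the interval → strictly worse (loss $483.2k).
Count: 4.

4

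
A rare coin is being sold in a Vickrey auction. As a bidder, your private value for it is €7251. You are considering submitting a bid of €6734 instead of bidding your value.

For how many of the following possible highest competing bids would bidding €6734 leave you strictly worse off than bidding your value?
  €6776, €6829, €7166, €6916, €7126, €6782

6

The deviation hurts exactly when the highest competing bid lies strictly between €6734 and €7251 — underbidding then forfeits a profitable win.
€6776: inside the interval → strictly worse (loss €475).
€6829: inside the interval → strictly worse (loss €422).
€7166: inside the interval → strictly worse (loss €85).
€6916: inside the interval → strictly worse (loss €335).
€7126: inside the interval → strictly worse (loss €125).
€6782: inside the interval → strictly worse (loss €469).
Count: 6.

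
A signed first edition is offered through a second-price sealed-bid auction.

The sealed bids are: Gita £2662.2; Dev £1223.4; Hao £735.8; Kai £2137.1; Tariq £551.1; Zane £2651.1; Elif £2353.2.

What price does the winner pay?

Highest bid: Gita at £2662.2, so Gita wins.
Second-highest bid: Zane at £2651.1 — that is the price the winner pays.

£2651.1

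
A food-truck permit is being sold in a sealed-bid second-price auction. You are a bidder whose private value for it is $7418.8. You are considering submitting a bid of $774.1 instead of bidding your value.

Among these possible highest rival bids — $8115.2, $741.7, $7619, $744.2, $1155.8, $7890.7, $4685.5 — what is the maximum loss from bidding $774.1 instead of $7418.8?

$8115.2: same outcome either way → loss $0.
$741.7: same outcome either way → loss $0.
$7619: same outcome either way → loss $0.
$744.2: same outcome either way → loss $0.
$1155.8: truthful gives $6263, deviation gives $0 → loss $6263.
$7890.7: same outcome either way → loss $0.
$4685.5: truthful gives $2733.3, deviation gives $0 → loss $2733.3.
Maximum loss: $6263.

$6263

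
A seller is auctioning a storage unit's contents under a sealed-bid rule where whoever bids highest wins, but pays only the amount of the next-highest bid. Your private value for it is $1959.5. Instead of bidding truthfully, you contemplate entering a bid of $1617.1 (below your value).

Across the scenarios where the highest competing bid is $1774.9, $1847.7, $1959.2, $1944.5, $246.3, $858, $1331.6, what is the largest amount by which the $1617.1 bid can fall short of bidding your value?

$1774.9: truthful gives $184.6, deviation gives $0 → loss $184.6.
$1847.7: truthful gives $111.8, deviation gives $0 → loss $111.8.
$1959.2: truthful gives $0.3, deviation gives $0 → loss $0.3.
$1944.5: truthful gives $15, deviation gives $0 → loss $15.
$246.3: same outcome either way → loss $0.
$858: same outcome either way → loss $0.
$1331.6: same outcome either way → loss $0.
Maximum loss: $184.6.

$184.6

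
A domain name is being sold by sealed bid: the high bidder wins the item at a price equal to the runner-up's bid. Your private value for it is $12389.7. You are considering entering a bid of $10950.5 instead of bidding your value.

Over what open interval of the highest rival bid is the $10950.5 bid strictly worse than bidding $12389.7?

($10950.5, $12389.7)

If the competing bid is below $10950.5, both bids win at the same price — no difference.
If it is above $12389.7, both bids lose — no difference.
If it lies strictly between $10950.5 and $12389.7, bidding your value wins at a price below your value (positive payoff) while bidding $10950.5 loses (payoff 0).
So the deviation strictly hurts on the open interval ($10950.5, $12389.7).
Truthful bidding weakly dominates here: raising your bid can only win items priced above your value, and lowering it can only forfeit items priced below.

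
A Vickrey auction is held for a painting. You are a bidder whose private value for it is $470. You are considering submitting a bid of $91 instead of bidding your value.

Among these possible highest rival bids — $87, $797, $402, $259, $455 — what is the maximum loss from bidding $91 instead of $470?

$87: same outcome either way → loss $0.
$797: same outcome either way → loss $0.
$402: truthful gives $68, deviation gives $0 → loss $68.
$259: truthful gives $211, deviation gives $0 → loss $211.
$455: truthful gives $15, deviation gives $0 → loss $15.
Maximum loss: $211.

$211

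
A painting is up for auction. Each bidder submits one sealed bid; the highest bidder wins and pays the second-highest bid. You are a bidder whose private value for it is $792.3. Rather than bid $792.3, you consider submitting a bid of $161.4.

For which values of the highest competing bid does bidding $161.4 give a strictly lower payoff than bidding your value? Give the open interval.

If the competing bid is below $161.4, both bids win at the same price — no difference.
If it is above $792.3, both bids lose — no difference.
If it lies strictly between $161.4 and $792.3, bidding your value wins at a price below your value (positive payoff) while bidding $161.4 loses (payoff 0).
So the deviation strictly hurts on the open interval ($161.4, $792.3).

($161.4, $792.3)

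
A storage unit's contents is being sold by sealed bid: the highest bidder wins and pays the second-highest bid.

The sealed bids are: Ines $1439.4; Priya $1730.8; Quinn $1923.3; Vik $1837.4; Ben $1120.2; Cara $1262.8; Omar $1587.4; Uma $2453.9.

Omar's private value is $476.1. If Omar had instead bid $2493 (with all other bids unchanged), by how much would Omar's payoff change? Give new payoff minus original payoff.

The highest bid among the other bidders is $2453.9; Omar's bid doesn't change that.
Original bid $1587.4: Omar is not highest (top rival bid is $2453.9); payoff $0.
Alternative bid $2493: Omar is highest, pays the top rival bid $2453.9; payoff $476.1 − $2453.9 = −$1977.8.
Change in payoff = −$1977.8 − ($0) = −$1977.8.

−$1977.8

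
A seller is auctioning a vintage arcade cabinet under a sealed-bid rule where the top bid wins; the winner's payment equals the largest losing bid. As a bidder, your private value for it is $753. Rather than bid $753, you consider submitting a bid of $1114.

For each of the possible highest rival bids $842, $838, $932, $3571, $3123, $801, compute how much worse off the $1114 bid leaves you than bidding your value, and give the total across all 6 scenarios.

$401

The deviation costs you only when the competing bid falls strictly between $753 and $1114; elsewhere both bids give the same outcome.
$842: truthful payoff $0, deviation payoff −$89 → loss $89.
$838: truthful payoff $0, deviation payoff −$85 → loss $85.
$932: truthful payoff $0, deviation payoff −$179 → loss $179.
$3571: outcomes coincide → loss $0.
$3123: outcomes coincide → loss $0.
$801: truthful payoff $0, deviation payoff −$48 → loss $48.
Total loss = $89 + $85 + $179 + $48 = $401.
In a second-price auction your bid sets only whether you win, not what you pay, so bidding your true value is weakly dominant.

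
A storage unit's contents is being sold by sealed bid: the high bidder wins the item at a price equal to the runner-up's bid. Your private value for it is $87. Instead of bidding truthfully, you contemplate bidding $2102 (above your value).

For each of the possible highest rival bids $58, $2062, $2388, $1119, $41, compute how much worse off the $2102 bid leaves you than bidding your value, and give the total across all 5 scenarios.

The deviation costs you only when the competing bid falls strictly between $87 and $2102; elsewhere both bids give the same outcome.
$58: outcomes coincide → loss $0.
$2062: truthful payoff $0, deviation payoff −$1975 → loss $1975.
$2388: outcomes coincide → loss $0.
$1119: truthful payoff $0, deviation payoff −$1032 → loss $1032.
$41: outcomes coincide → loss $0.
Total loss = $1975 + $1032 = $3007.
Truthful bidding weakly dominates here: raising your bid can only win items priced above your value, and lowering it can only forfeit items priced below.

$3007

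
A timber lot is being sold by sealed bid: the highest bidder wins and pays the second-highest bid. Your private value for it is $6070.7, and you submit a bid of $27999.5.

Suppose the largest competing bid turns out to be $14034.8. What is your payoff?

Your bid $27999.5 exceeds the highest competing bid $14034.8, so you win.
In a second-price auction the winner pays the second-highest bid, $14034.8.
Payoff = value − price = $6070.7 − $14034.8 = −$7964.1.

−$7964.1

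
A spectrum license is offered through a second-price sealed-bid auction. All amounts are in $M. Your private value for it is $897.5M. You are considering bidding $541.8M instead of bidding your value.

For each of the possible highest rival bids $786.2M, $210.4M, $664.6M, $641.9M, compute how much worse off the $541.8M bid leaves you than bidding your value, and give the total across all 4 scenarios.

$599.8M

The deviation costs you only when the competing bid falls strictly between $541.8M and $897.5M; elsewhere both bids give the same outcome.
$786.2M: truthful payoff $111.3M, deviation payoff $0M → loss $111.3M.
$210.4M: outcomes coincide → loss $0M.
$664.6M: truthful payoff $232.9M, deviation payoff $0M → loss $232.9M.
$641.9M: truthful payoff $255.6M, deviation payoff $0M → loss $255.6M.
Total loss = $111.3M + $232.9M + $255.6M = $599.8M.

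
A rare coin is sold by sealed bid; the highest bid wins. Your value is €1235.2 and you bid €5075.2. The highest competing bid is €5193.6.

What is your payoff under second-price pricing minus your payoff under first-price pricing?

Your bid €5075.2 is below €5193.6, so you lose under either rule.
Payoff is €0 in both cases; difference = €0.

€0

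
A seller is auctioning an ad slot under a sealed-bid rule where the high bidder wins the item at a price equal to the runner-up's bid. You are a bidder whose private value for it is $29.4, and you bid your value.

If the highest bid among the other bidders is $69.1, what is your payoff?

Your bid $29.4 is below the highest competing bid $69.1, so you lose.
A losing bidder pays nothing and receives nothing: payoff = $0.

$0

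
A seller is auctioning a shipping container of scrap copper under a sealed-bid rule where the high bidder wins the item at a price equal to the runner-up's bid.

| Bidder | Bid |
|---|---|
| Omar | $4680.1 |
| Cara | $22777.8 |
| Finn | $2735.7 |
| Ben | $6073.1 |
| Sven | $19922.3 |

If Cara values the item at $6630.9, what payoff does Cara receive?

Highest bid: Cara at $22777.8, so Cara wins.
Second-highest bid: Sven at $19922.3 — that is the price the winner pays.
Cara's payoff = value − price = $6630.9 − $19922.3 = −$13291.4.

−$13291.4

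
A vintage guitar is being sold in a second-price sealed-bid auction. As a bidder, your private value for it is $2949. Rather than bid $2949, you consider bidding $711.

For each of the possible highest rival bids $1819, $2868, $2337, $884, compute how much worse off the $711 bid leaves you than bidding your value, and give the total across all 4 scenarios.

$3888

The deviation costs you only when the competing bid falls strictly between $711 and $2949; elsewhere both bids give the same outcome.
$1819: truthful payoff $1130, deviation payoff $0 → loss $1130.
$2868: truthful payoff $81, deviation payoff $0 → loss $81.
$2337: truthful payoff $612, deviation payoff $0 → loss $612.
$884: truthful payoff $2065, deviation payoff $0 → loss $2065.
Total loss = $1130 + $81 + $612 + $2065 = $3888.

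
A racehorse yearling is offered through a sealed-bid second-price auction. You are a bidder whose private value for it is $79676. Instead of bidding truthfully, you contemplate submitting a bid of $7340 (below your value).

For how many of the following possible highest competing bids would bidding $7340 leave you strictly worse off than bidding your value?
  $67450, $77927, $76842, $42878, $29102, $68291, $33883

7

The deviation hurts exactly when the highest competing bid lies strictly between $7340 and $79676 — underbidding then forfeits a profitable win.
$67450: inside the interval → strictly worse (loss $12226).
$77927: inside the interval → strictly worse (loss $1749).
$76842: inside the interval → strictly worse (loss $2834).
$42878: inside the interval → strictly worse (loss $36798).
$29102: inside the interval → strictly worse (loss $50574).
$68291: inside the interval → strictly worse (loss $11385).
$33883: inside the interval → strictly worse (loss $45793).
Count: 7.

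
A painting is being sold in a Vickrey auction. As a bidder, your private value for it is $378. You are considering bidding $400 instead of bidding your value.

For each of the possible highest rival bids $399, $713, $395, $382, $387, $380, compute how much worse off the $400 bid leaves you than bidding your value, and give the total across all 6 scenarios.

The deviation costs you only when the competing bid falls strictly between $378 and $400; elsewhere both bids give the same outcome.
$399: truthful payoff $0, deviation payoff −$21 → loss $21.
$713: outcomes coincide → loss $0.
$395: truthful payoff $0, deviation payoff −$17 → loss $17.
$382: truthful payoff $0, deviation payoff −$4 → loss $4.
$387: truthful payoff $0, deviation payoff −$9 → loss $9.
$380: truthful payoff $0, deviation payoff −$2 → loss $2.
Total loss = $21 + $17 + $4 + $9 + $2 = $53.

$53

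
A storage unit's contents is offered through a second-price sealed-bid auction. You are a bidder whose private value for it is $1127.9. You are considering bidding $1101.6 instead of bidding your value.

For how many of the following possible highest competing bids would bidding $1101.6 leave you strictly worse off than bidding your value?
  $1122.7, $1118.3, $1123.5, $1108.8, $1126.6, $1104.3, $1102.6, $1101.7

The deviation hurts exactly when the highest competing bid lies strictly between $1101.6 and $1127.9 — underbidding then forfeits a profitable win.
$1122.7: inside the interval → strictly worse (loss $5.2).
$1118.3: inside the interval → strictly worse (loss $9.6).
$1123.5: inside the interval → strictly worse (loss $4.4).
$1108.8: inside the interval → strictly worse (loss $19.1).
$1126.6: inside the interval → strictly worse (loss $1.3).
$1104.3: inside the interval → strictly worse (loss $23.6).
$1102.6: inside the interval → strictly worse (loss $25.3).
$1101.7: inside the interval → strictly worse (loss $26.2).
Count: 8.

8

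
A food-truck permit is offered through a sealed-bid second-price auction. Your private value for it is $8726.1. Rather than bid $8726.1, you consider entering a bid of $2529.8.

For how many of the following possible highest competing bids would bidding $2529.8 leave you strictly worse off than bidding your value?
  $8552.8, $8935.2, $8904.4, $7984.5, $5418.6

The deviation hurts exactly when the highest competing bid lies strictly between $2529.8 and $8726.1 — underbidding then forfeits a profitable win.
$8552.8: inside the interval → strictly worse (loss $173.3).
$8935.2: above both → same outcome either way.
$8904.4: above both → same outcome either way.
$7984.5: inside the interval → strictly worse (loss $741.6).
$5418.6: inside the interval → strictly worse (loss $3307.5).
Count: 3.

3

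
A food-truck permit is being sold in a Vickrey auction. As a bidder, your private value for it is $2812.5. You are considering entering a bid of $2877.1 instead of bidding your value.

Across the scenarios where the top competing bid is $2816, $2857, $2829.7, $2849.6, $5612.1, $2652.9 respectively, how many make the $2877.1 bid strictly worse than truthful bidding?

4

The deviation hurts exactly when the highest competing bid lies strictly between $2812.5 and $2877.1 — overbidding then wins at a price above your value.
$2816: inside the interval → strictly worse (loss $3.5).
$2857: inside the interval → strictly worse (loss $44.5).
$2829.7: inside the interval → strictly worse (loss $17.2).
$2849.6: inside the interval → strictly worse (loss $37.1).
$5612.1: above both → same outcome either way.
$2652.9: below both → same outcome either way.
Count: 4.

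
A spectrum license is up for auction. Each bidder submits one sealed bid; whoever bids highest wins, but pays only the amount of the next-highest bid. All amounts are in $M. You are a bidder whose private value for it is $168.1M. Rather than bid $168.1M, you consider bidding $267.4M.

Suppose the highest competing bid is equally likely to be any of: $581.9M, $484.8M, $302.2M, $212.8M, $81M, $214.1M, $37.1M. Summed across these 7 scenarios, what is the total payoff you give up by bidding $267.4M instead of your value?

$90.7M

The deviation costs you only when the competing bid falls strictly between $168.1M and $267.4M; elsewhere both bids give the same outcome.
$581.9M: outcomes coincide → loss $0M.
$484.8M: outcomes coincide → loss $0M.
$302.2M: outcomes coincide → loss $0M.
$212.8M: truthful payoff $0M, deviation payoff −$44.7M → loss $44.7M.
$81M: outcomes coincide → loss $0M.
$214.1M: truthful payoff $0M, deviation payoff −$46M → loss $46M.
$37.1M: outcomes coincide → loss $0M.
Total loss = $44.7M + $46M = $90.7M.
Truthful bidding weakly dominates here: raising your bid can only win items priced above your value, and lowering it can only forfeit items priced below.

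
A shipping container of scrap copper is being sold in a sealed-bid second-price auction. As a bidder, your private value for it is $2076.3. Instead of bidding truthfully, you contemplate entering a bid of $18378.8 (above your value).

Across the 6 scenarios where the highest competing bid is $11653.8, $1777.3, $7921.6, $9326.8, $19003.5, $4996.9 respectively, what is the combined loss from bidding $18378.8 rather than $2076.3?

The deviation costs you only when the competing bid falls strictly between $2076.3 and $18378.8; elsewhere both bids give the same outcome.
$11653.8: truthful payoff $0, deviation payoff −$9577.5 → loss $9577.5.
$1777.3: outcomes coincide → loss $0.
$7921.6: truthful payoff $0, deviation payoff −$5845.3 → loss $5845.3.
$9326.8: truthful payoff $0, deviation payoff −$7250.5 → loss $7250.5.
$19003.5: outcomes coincide → loss $0.
$4996.9: truthful payoff $0, deviation payoff −$2920.6 → loss $2920.6.
Total loss = $9577.5 + $5845.3 + $7250.5 + $2920.6 = $25593.9.

$25593.9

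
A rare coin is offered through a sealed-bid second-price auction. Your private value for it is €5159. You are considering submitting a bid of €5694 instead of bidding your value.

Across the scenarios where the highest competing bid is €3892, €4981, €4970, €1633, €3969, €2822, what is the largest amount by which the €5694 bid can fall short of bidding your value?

€3892: same outcome either way → loss €0.
€4981: same outcome either way → loss €0.
€4970: same outcome either way → loss €0.
€1633: same outcome either way → loss €0.
€3969: same outcome either way → loss €0.
€2822: same outcome either way → loss €0.
Maximum loss: €0.

€0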